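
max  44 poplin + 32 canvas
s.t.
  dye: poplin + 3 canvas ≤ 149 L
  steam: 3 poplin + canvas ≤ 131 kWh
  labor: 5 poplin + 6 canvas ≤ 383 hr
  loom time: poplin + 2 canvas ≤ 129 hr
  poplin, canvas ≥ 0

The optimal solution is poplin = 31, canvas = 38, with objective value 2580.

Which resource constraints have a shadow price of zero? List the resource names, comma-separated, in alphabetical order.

dye, loom time

dye: 145/149 (slack 4)
steam: 131/131 (binding)
labor: 383/383 (binding)
loom time: 107/129 (slack 22)
By complementary slackness, a constraint with positive slack has shadow price 0 → dye, loom time.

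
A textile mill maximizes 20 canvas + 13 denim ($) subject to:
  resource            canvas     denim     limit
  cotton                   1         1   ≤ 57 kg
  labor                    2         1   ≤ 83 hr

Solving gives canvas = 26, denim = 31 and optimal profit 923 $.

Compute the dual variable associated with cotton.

6

Both cotton and labor are binding at x*.
From A_Bᵀ y = c: 1·y_cotton + 2·y_labor = 20; 1·y_cotton + 1·y_labor = 13.
Solving: y_cotton = 6, y_labor = 7.
Shadow price of cotton = 6.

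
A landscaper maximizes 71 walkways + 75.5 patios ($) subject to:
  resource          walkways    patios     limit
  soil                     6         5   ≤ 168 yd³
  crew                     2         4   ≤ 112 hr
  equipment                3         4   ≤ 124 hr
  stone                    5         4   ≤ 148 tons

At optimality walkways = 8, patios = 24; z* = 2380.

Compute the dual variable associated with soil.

9.5

Check each constraint at x*: soil 168/168 (tight); crew 112/112 (tight); equipment 120/124 (slack 4); stone 136/148 (slack 12).
Slack constraints have shadow price 0 (complementary slackness).
Dual feasibility on the basic columns requires 6·y_soil + 2·y_crew = 71, 5·y_soil + 4·y_crew = 75.5.
Solving: y_soil = 9.5, y_crew = 7.
Shadow price of soil = 9.5.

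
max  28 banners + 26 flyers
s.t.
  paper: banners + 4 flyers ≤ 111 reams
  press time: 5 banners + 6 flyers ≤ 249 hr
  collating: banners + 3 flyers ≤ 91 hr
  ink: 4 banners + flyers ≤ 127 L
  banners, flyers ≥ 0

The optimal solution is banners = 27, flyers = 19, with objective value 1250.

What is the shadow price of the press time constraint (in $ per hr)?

4

Binding: press time and ink. Non-binding: paper (8 unused), collating (7 unused).
Since paper, collating are not tight, their duals are 0.
Dual feasibility on the basic columns requires 5·y_press time + 4·y_ink = 28, 6·y_press time + 1·y_ink = 26.
Solving: y_press time = 4, y_ink = 2.
Shadow price of press time = 4.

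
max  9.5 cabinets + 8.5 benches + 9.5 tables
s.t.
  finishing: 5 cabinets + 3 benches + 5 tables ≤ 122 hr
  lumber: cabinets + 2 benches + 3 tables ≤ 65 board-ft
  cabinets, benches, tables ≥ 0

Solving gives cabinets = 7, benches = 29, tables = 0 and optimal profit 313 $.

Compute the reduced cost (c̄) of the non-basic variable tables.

Both finishing and lumber are binding at x*.
Dual feasibility on the basic columns requires 5·y_finishing + 1·y_lumber = 9.5, 3·y_finishing + 2·y_lumber = 8.5.
Solving: y_finishing = 1.5, y_lumber = 2.
Reduced cost of tables: c₃ − yᵀa₃ = 9.5 − (1.5·5 + 2·3) = 9.5 − 13.5 = -4.

-4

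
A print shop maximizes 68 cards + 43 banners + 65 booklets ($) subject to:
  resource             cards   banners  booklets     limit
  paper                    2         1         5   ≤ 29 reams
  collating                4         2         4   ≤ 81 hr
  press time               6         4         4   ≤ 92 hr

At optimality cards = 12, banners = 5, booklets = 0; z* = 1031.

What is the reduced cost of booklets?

-6

At the optimum: paper uses 29 of 29 (binding); collating uses 58 of 81 (slack = 23); press time uses 92 of 92 (binding).
Slack constraints have shadow price 0 (complementary slackness).
Dual feasibility on the basic columns requires 2·y_paper + 6·y_press time = 68, 1·y_paper + 4·y_press time = 43.
This yields shadow prices y_paper = 7, y_press time = 9.
Reduced cost of booklets: c₃ − yᵀa₃ = 65 − (7·5 + 9·4) = 65 − 71 = -6.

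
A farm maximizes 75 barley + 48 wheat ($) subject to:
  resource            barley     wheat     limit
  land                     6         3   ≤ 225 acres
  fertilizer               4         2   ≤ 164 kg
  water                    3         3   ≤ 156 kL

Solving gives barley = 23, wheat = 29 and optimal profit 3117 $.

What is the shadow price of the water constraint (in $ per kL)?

7

Check each constraint at x*: land 225/225 (tight); fertilizer 150/164 (slack 14); water 156/156 (tight).
Since fertilizer is not tight, its dual is 0.
The binding rows give the dual system: 6·y_land + 3·y_water = 75 and 3·y_land + 3·y_water = 48.
This yields shadow prices y_land = 9, y_water = 7.
Shadow price of water = 7.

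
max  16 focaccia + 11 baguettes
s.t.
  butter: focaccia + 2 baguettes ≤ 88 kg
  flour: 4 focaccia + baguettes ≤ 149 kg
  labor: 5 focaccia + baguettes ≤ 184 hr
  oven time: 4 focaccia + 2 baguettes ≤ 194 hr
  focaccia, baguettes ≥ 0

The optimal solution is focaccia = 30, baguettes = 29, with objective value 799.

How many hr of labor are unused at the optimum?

labor used = 5·30 + 1·29 = 179; slack = 184 − 179 = 5.

5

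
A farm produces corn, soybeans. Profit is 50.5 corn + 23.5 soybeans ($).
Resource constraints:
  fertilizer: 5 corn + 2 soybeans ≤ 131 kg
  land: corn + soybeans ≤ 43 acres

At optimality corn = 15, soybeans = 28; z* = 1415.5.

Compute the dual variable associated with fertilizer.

Both fertilizer and land are binding at x*.
Dual feasibility on the basic columns requires 5·y_fertilizer + 1·y_land = 50.5, 2·y_fertilizer + 1·y_land = 23.5.
This yields shadow prices y_fertilizer = 9, y_land = 5.5.
Shadow price of fertilizer = 9.

9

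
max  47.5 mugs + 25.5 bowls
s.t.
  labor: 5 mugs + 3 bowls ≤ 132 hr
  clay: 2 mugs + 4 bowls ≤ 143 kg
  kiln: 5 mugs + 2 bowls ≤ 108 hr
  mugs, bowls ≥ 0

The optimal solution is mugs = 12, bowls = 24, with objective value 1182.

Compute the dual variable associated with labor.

At the optimum: labor uses 132 of 132 (binding); clay uses 120 of 143 (slack = 23); kiln uses 108 of 108 (binding).
Slack constraints have shadow price 0 (complementary slackness).
Dual feasibility on the basic columns requires 5·y_labor + 5·y_kiln = 47.5, 3·y_labor + 2·y_kiln = 25.5.
→ y_labor = 6.5 and y_kiln = 3.
Shadow price of labor = 6.5.

6.5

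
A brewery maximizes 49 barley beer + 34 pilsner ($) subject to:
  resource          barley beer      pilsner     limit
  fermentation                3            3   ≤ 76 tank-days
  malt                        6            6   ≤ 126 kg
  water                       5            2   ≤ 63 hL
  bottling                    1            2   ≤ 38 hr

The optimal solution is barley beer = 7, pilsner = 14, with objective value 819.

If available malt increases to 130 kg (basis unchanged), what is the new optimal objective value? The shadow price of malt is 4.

835

Δb = 4, so new z* = 819 + (4)·(4) = 819 + 16 = 835.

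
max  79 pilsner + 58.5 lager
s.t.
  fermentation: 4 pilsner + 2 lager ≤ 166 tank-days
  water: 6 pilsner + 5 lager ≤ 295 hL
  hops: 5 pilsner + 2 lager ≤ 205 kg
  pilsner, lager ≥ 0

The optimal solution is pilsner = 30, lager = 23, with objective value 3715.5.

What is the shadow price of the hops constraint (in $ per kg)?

0

Binding: fermentation and water. Non-binding: hops (9 unused).
Since hops is not tight, its dual is 0.
Dual feasibility on the basic columns requires 4·y_fermentation + 6·y_water = 79, 2·y_fermentation + 5·y_water = 58.5.
This yields shadow prices y_fermentation = 5.5, y_water = 9.5.
Shadow price of hops = 0.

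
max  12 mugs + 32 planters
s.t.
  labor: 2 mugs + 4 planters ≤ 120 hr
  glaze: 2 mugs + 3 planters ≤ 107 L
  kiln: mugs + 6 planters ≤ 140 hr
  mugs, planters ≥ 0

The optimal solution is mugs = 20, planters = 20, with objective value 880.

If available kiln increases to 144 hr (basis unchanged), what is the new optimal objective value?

Check each constraint at x*: labor 120/120 (tight); glaze 100/107 (slack 7); kiln 140/140 (tight).
By complementary slackness, y = 0 for the non-binding constraint.
From A_Bᵀ y = c: 2·y_labor + 1·y_kiln = 12; 4·y_labor + 6·y_kiln = 32.
→ y_labor = 5 and y_kiln = 2.
Δz = y_kiln·Δb = 2 × (4) = 8, so new z* = 880 + 8 = 888.

888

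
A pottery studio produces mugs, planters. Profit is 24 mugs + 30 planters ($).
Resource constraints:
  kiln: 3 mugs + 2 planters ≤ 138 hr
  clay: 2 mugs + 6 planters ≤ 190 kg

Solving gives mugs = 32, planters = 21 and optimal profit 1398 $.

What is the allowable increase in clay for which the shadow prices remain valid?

Binding constraints: kiln, clay. The basis is B = [[3,2],[2,6]] with det 14.
Per unit increase in clay, x* moves by d = (-0.1429, 0.2143).
The basis stays optimal until mugs reaches 0; allowable increase = 224 kg.

224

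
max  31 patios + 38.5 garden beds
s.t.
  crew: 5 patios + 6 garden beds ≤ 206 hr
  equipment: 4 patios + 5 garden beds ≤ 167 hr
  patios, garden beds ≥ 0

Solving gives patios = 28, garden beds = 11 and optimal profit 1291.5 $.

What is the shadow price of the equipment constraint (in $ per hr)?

At the optimum: crew uses 206 of 206 (binding); equipment uses 167 of 167 (binding).
Dual feasibility on the basic columns requires 5·y_crew + 4·y_equipment = 31, 6·y_crew + 5·y_equipment = 38.5.
→ y_crew = 1 and y_equipment = 6.5.
Shadow price of equipment = 6.5.

6.5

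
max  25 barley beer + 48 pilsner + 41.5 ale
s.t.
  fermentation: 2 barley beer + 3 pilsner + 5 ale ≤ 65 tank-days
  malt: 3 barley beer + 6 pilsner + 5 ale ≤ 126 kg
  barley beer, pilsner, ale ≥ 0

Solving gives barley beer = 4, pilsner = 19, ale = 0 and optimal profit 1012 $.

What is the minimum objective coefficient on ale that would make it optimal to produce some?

45

Both fermentation and malt are binding at x*.
Dual feasibility on the basic columns requires 2·y_fermentation + 3·y_malt = 25, 3·y_fermentation + 6·y_malt = 48.
This yields shadow prices y_fermentation = 2, y_malt = 7.
ale enters the basis when its profit ≥ yᵀa₃ = 2·5 + 7·5 = 45.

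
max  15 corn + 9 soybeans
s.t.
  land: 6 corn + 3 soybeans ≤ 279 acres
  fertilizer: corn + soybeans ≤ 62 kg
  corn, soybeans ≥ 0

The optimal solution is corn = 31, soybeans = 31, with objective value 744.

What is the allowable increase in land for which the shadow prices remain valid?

93

Binding constraints: land, fertilizer. The basis is B = [[6,3],[1,1]] with det 3.
Per unit increase in land, x* moves by d = (0.3333, -0.3333).
The basis stays optimal until soybeans reaches 0; allowable increase = 93 acres.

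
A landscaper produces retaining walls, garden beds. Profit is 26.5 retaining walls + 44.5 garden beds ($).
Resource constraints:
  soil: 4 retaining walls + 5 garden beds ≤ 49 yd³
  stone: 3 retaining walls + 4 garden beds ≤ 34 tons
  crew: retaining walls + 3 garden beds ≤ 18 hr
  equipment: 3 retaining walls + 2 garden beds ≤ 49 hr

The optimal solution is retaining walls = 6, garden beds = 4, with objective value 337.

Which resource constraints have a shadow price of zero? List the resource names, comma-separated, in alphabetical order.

equipment, soil

soil: 44/49 (slack 5)
stone: 34/34 (binding)
crew: 18/18 (binding)
equipment: 26/49 (slack 23)
By complementary slackness, a constraint with positive slack has shadow price 0 → equipment, soil.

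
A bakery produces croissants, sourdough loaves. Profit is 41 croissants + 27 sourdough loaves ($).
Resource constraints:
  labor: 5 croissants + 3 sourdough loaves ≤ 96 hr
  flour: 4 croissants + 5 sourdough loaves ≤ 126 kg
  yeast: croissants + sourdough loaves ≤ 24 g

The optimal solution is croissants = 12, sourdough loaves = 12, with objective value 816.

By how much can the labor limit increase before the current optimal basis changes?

Binding constraints: labor, yeast. The basis is B = [[5,3],[1,1]] with det 2.
Per unit increase in labor, x* moves by d = (0.5, -0.5).
The basis stays optimal until sourdough loaves reaches 0; allowable increase = 24 hr.

24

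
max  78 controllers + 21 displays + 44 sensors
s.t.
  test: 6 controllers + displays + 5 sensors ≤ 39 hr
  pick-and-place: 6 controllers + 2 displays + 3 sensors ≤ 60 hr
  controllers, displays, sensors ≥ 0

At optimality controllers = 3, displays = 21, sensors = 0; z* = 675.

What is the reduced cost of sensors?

At the optimum: test uses 39 of 39 (binding); pick-and-place uses 60 of 60 (binding).
The binding rows give the dual system: 6·y_test + 6·y_pick-and-place = 78 and 1·y_test + 2·y_pick-and-place = 21.
→ y_test = 5 and y_pick-and-place = 8.
Reduced cost of sensors: c₃ − yᵀa₃ = 44 − (5·5 + 8·3) = 44 − 49 = -5.

-5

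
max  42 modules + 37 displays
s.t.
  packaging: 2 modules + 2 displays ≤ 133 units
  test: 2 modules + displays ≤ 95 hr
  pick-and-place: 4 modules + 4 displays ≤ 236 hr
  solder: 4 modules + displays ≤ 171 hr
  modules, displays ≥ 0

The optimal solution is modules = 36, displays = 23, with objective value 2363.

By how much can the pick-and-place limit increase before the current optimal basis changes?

30

Binding constraints: test, pick-and-place. The basis is B = [[2,1],[4,4]] with det 4.
Per unit increase in pick-and-place, x* moves by d = (-0.25, 0.5).
The basis stays optimal until packaging becomes binding; allowable increase = 30 hr.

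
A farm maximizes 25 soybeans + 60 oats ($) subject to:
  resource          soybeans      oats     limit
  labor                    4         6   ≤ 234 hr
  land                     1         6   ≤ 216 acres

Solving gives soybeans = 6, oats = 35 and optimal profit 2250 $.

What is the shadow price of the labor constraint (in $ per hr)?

5

Check each constraint at x*: labor 234/234 (tight); land 216/216 (tight).
Dual feasibility on the basic columns requires 4·y_labor + 1·y_land = 25, 6·y_labor + 6·y_land = 60.
Solving: y_labor = 5, y_land = 5.
Shadow price of labor = 5.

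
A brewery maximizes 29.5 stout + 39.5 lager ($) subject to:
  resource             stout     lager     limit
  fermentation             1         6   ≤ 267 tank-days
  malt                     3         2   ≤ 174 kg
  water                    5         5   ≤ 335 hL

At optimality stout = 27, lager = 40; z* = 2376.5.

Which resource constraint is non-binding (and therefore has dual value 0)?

malt

fermentation: 267/267 (binding)
malt: 161/174 (slack 13)
water: 335/335 (binding)
By complementary slackness, a constraint with positive slack has shadow price 0 → malt.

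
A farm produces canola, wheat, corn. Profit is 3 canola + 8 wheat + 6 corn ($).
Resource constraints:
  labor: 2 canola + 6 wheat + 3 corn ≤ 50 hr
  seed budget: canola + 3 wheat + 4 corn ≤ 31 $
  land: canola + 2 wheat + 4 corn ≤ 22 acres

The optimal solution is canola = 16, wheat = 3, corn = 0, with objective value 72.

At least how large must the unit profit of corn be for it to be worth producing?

Binding: labor and land. Non-binding: seed budget (6 unused).
Slack constraints have shadow price 0 (complementary slackness).
Dual feasibility on the basic columns requires 2·y_labor + 1·y_land = 3, 6·y_labor + 2·y_land = 8.
→ y_labor = 1 and y_land = 1.
corn enters the basis when its profit ≥ yᵀa₃ = 1·3 + 1·4 = 7.

7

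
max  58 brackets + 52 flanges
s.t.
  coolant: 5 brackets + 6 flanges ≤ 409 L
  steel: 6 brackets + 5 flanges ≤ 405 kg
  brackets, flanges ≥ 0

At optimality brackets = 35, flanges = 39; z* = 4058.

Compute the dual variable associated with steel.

8

Both coolant and steel are binding at x*.
From A_Bᵀ y = c: 5·y_coolant + 6·y_steel = 58; 6·y_coolant + 5·y_steel = 52.
→ y_coolant = 2 and y_steel = 8.
Shadow price of steel = 8.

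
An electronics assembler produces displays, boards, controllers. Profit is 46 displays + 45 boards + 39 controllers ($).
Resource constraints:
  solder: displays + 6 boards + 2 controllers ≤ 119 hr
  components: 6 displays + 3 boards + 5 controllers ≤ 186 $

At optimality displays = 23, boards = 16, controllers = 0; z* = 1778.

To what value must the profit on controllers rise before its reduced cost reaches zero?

At the optimum: solder uses 119 of 119 (binding); components uses 186 of 186 (binding).
From A_Bᵀ y = c: 1·y_solder + 6·y_components = 46; 6·y_solder + 3·y_components = 45.
This yields shadow prices y_solder = 4, y_components = 7.
controllers enters the basis when its profit ≥ yᵀa₃ = 4·2 + 7·5 = 43.

43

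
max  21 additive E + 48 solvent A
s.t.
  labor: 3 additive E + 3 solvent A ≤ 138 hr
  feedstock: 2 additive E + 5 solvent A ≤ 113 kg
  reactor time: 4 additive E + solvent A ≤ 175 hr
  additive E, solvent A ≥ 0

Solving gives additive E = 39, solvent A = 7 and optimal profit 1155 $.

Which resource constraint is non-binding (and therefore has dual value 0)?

labor: 138/138 (binding)
feedstock: 113/113 (binding)
reactor time: 163/175 (slack 12)
By complementary slackness, a constraint with positive slack has shadow price 0 → reactor time.

reactor time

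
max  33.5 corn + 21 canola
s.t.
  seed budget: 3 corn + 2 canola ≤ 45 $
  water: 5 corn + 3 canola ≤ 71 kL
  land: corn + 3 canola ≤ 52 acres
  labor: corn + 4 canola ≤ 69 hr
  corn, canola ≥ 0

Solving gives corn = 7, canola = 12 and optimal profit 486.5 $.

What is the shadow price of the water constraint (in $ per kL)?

4

At the optimum: seed budget uses 45 of 45 (binding); water uses 71 of 71 (binding); land uses 43 of 52 (slack = 9); labor uses 55 of 69 (slack = 14).
Since land, labor are not tight, their duals are 0.
From A_Bᵀ y = c: 3·y_seed budget + 5·y_water = 33.5; 2·y_seed budget + 3·y_water = 21.
Solving: y_seed budget = 4.5, y_water = 4.
Shadow price of water = 4.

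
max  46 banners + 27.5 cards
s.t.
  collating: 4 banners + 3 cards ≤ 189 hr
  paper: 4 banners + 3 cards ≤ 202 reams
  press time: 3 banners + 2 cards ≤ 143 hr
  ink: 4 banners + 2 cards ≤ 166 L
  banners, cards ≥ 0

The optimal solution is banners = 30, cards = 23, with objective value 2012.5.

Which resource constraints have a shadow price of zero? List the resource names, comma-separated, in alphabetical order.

paper, press time

collating: 189/189 (binding)
paper: 189/202 (slack 13)
press time: 136/143 (slack 7)
ink: 166/166 (binding)
By complementary slackness, a constraint with positive slack has shadow price 0 → paper, press time.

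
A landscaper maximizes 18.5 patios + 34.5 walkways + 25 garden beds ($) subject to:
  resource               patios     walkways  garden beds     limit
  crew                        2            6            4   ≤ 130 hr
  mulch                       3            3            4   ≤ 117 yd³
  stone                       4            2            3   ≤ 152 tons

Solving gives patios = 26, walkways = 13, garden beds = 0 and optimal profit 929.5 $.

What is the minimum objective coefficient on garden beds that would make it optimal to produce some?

Binding: crew and mulch. Non-binding: stone (22 unused).
Slack constraints have shadow price 0 (complementary slackness).
The binding rows give the dual system: 2·y_crew + 3·y_mulch = 18.5 and 6·y_crew + 3·y_mulch = 34.5.
This yields shadow prices y_crew = 4, y_mulch = 3.5.
garden beds enters the basis when its profit ≥ yᵀa₃ = 4·4 + 3.5·4 = 30.

30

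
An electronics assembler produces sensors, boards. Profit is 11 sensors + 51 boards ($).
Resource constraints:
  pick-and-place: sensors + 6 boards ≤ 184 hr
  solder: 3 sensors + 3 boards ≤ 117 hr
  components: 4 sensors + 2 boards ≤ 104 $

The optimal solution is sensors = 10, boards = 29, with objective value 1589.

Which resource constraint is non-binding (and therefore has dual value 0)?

components

pick-and-place: 184/184 (binding)
solder: 117/117 (binding)
components: 98/104 (slack 6)
By complementary slackness, a constraint with positive slack has shadow price 0 → components.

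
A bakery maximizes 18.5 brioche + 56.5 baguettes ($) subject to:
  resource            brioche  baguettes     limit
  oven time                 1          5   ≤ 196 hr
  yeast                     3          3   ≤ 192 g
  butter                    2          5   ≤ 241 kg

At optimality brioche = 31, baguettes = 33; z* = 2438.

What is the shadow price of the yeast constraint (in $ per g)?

3

At the optimum: oven time uses 196 of 196 (binding); yeast uses 192 of 192 (binding); butter uses 227 of 241 (slack = 14).
Slack constraints have shadow price 0 (complementary slackness).
From A_Bᵀ y = c: 1·y_oven time + 3·y_yeast = 18.5; 5·y_oven time + 3·y_yeast = 56.5.
→ y_oven time = 9.5 and y_yeast = 3.
Shadow price of yeast = 3.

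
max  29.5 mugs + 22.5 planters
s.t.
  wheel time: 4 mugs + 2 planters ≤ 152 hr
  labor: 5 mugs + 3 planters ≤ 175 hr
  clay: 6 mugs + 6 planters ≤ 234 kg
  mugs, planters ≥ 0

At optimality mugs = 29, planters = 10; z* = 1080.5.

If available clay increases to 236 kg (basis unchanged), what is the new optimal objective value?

At the optimum: wheel time uses 136 of 152 (slack = 16); labor uses 175 of 175 (binding); clay uses 234 of 234 (binding).
Since wheel time is not tight, its dual is 0.
From A_Bᵀ y = c: 5·y_labor + 6·y_clay = 29.5; 3·y_labor + 6·y_clay = 22.5.
Solving: y_labor = 3.5, y_clay = 2.
Δz = y_clay·Δb = 2 × (2) = 4, so new z* = 1080.5 + 4 = 1084.5.

1084.5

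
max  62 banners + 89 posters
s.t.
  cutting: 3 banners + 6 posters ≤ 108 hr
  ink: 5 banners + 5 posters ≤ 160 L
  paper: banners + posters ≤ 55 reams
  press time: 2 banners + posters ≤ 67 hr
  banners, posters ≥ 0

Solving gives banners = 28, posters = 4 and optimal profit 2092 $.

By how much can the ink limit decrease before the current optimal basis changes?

Binding constraints: cutting, ink. The basis is B = [[3,6],[5,5]] with det -15.
Per unit decrease in ink, x* moves by d = (-0.4, 0.2).
The basis stays optimal until banners reaches 0; allowable decrease = 70 L.

70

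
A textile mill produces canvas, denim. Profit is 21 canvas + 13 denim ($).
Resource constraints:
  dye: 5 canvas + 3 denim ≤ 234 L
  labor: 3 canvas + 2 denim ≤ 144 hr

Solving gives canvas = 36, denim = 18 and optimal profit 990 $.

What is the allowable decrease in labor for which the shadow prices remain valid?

Binding constraints: dye, labor. The basis is B = [[5,3],[3,2]] with det 1.
Per unit decrease in labor, x* moves by d = (3, -5).
The basis stays optimal until denim reaches 0; allowable decrease = 3.6 hr.

3.6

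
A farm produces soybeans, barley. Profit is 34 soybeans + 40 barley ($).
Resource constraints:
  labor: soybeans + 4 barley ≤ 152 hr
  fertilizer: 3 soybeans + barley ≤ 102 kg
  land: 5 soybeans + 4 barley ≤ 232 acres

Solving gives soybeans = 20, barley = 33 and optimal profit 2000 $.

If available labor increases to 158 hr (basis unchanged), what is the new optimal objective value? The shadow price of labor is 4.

Δb = 6, so new z* = 2000 + (4)·(6) = 2000 + 24 = 2024.

2024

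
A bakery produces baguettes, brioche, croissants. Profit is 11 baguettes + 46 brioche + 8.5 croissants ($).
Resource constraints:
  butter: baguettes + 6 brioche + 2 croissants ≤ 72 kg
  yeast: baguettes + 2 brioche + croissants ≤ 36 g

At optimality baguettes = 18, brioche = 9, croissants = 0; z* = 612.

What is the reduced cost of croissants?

At the optimum: butter uses 72 of 72 (binding); yeast uses 36 of 36 (binding).
From A_Bᵀ y = c: 1·y_butter + 1·y_yeast = 11; 6·y_butter + 2·y_yeast = 46.
This yields shadow prices y_butter = 6, y_yeast = 5.
Reduced cost of croissants: c₃ − yᵀa₃ = 8.5 − (6·2 + 5·1) = 8.5 − 17 = -8.5.

-8.5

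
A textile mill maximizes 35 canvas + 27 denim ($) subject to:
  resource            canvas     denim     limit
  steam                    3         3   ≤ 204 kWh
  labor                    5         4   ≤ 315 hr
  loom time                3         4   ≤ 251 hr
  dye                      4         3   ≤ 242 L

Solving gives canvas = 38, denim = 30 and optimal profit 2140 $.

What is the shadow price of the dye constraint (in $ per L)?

8

At the optimum: steam uses 204 of 204 (binding); labor uses 310 of 315 (slack = 5); loom time uses 234 of 251 (slack = 17); dye uses 242 of 242 (binding).
Since labor, loom time are not tight, their duals are 0.
The binding rows give the dual system: 3·y_steam + 4·y_dye = 35 and 3·y_steam + 3·y_dye = 27.
→ y_steam = 1 and y_dye = 8.
Shadow price of dye = 8.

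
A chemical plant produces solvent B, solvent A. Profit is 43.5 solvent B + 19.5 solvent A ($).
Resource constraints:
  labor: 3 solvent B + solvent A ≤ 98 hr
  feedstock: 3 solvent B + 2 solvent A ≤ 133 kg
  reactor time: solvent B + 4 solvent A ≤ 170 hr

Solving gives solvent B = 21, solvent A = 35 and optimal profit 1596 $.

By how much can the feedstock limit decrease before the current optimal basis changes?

35

Binding constraints: labor, feedstock. The basis is B = [[3,1],[3,2]] with det 3.
Per unit decrease in feedstock, x* moves by d = (0.3333, -1).
The basis stays optimal until solvent A reaches 0; allowable decrease = 35 kg.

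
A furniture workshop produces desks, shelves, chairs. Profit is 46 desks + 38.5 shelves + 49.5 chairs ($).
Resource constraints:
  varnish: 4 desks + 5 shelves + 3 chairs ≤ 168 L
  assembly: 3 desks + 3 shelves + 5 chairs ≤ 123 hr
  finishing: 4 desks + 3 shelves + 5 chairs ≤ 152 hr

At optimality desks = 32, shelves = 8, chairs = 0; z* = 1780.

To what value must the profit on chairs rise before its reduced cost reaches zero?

At the optimum: varnish uses 168 of 168 (binding); assembly uses 120 of 123 (slack = 3); finishing uses 152 of 152 (binding).
Since assembly is not tight, its dual is 0.
Dual feasibility on the basic columns requires 4·y_varnish + 4·y_finishing = 46, 5·y_varnish + 3·y_finishing = 38.5.
This yields shadow prices y_varnish = 2, y_finishing = 9.5.
chairs enters the basis when its profit ≥ yᵀa₃ = 2·3 + 9.5·5 = 53.5.

53.5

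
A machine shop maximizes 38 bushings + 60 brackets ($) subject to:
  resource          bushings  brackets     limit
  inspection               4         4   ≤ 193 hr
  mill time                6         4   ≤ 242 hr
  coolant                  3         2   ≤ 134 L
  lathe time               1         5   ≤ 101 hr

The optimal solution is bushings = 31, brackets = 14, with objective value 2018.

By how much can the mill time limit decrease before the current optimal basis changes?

161.2

Binding constraints: mill time, lathe time. The basis is B = [[6,4],[1,5]] with det 26.
Per unit decrease in mill time, x* moves by d = (-0.1923, 0.0385).
The basis stays optimal until bushings reaches 0; allowable decrease = 161.2 hr.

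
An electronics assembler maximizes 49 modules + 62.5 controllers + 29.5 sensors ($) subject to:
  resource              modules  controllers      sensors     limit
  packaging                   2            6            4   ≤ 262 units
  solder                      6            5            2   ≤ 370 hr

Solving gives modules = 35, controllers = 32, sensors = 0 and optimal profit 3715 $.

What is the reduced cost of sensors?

Both packaging and solder are binding at x*.
From A_Bᵀ y = c: 2·y_packaging + 6·y_solder = 49; 6·y_packaging + 5·y_solder = 62.5.
Solving: y_packaging = 5, y_solder = 6.5.
Reduced cost of sensors: c₃ − yᵀa₃ = 29.5 − (5·4 + 6.5·2) = 29.5 − 33 = -3.5.

-3.5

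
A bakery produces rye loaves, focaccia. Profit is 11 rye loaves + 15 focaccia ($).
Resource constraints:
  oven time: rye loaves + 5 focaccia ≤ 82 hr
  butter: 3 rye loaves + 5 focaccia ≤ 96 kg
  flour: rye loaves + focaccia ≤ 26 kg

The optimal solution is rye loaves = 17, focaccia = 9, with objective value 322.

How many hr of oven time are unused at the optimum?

20

oven time used = 1·17 + 5·9 = 62; slack = 82 − 62 = 20.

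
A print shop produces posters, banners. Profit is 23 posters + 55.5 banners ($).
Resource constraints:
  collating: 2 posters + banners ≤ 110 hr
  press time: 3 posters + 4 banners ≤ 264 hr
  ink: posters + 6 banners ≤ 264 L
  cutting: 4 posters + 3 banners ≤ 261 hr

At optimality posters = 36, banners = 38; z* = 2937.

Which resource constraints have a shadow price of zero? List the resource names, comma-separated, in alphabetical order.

collating: 110/110 (binding)
press time: 260/264 (slack 4)
ink: 264/264 (binding)
cutting: 258/261 (slack 3)
By complementary slackness, a constraint with positive slack has shadow price 0 → cutting, press time.

cutting, press time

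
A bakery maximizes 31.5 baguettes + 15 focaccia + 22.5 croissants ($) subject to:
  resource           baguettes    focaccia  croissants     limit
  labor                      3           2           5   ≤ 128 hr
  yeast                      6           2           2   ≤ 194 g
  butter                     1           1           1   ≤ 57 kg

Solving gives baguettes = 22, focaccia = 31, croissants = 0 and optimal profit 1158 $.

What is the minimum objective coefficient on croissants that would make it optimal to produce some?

28.5

Check each constraint at x*: labor 128/128 (tight); yeast 194/194 (tight); butter 53/57 (slack 4).
Since butter is not tight, its dual is 0.
Dual feasibility on the basic columns requires 3·y_labor + 6·y_yeast = 31.5, 2·y_labor + 2·y_yeast = 15.
Solving: y_labor = 4.5, y_yeast = 3.
croissants enters the basis when its profit ≥ yᵀa₃ = 4.5·5 + 3·2 = 28.5.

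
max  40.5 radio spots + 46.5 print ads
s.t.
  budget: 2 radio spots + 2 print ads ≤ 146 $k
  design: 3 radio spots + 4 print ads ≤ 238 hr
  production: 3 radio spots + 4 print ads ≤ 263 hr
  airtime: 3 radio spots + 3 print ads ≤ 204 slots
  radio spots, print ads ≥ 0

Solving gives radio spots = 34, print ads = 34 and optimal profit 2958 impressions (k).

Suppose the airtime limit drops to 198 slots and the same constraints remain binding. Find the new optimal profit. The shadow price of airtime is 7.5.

2913

Δb = -6, so new z* = 2958 + (7.5)·(-6) = 2958 − 45 = 2913.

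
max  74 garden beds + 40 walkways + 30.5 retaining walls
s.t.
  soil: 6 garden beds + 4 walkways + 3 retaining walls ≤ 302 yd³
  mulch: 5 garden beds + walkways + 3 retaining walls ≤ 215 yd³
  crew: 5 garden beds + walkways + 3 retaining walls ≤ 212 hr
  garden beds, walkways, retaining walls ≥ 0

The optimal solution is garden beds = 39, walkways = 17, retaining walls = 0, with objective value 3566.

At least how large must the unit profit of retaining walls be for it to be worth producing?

39

Check each constraint at x*: soil 302/302 (tight); mulch 212/215 (slack 3); crew 212/212 (tight).
By complementary slackness, y = 0 for the non-binding constraint.
The binding rows give the dual system: 6·y_soil + 5·y_crew = 74 and 4·y_soil + 1·y_crew = 40.
This yields shadow prices y_soil = 9, y_crew = 4.
retaining walls enters the basis when its profit ≥ yᵀa₃ = 9·3 + 4·3 = 39.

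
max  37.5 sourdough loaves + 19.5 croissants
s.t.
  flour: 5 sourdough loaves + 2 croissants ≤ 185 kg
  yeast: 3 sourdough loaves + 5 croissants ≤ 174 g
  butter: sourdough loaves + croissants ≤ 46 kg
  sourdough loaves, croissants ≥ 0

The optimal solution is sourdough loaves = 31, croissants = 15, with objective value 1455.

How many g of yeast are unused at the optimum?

yeast used = 3·31 + 5·15 = 168; slack = 174 − 168 = 6.

6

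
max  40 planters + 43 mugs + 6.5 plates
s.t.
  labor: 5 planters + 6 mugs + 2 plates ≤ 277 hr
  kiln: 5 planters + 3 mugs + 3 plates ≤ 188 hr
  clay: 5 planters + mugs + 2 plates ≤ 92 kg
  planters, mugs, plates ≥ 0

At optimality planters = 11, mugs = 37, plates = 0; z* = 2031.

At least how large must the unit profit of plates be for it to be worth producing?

16

Check each constraint at x*: labor 277/277 (tight); kiln 166/188 (slack 22); clay 92/92 (tight).
By complementary slackness, y = 0 for the non-binding constraint.
The binding rows give the dual system: 5·y_labor + 5·y_clay = 40 and 6·y_labor + 1·y_clay = 43.
→ y_labor = 7 and y_clay = 1.
plates enters the basis when its profit ≥ yᵀa₃ = 7·2 + 1·2 = 16.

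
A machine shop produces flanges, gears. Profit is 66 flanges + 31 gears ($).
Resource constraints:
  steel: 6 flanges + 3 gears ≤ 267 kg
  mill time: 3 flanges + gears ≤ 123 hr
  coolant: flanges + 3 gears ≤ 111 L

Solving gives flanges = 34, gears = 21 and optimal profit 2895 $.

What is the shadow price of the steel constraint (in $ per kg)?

9

Binding: steel and mill time. Non-binding: coolant (14 unused).
By complementary slackness, y = 0 for the non-binding constraint.
From A_Bᵀ y = c: 6·y_steel + 3·y_mill time = 66; 3·y_steel + 1·y_mill time = 31.
Solving: y_steel = 9, y_mill time = 4.
Shadow price of steel = 9.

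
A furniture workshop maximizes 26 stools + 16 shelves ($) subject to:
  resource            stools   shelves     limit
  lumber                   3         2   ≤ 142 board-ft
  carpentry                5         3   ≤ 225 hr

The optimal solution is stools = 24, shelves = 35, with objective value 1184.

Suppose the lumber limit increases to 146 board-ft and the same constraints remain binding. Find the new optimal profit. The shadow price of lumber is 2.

1192

Δb = 4, so new z* = 1184 + (2)·(4) = 1184 + 8 = 1192.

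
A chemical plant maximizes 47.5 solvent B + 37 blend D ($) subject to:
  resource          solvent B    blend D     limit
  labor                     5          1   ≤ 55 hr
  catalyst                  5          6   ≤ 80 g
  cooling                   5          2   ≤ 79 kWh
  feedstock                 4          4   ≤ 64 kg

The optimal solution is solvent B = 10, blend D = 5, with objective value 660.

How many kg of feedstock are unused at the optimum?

feedstock used = 4·10 + 4·5 = 60; slack = 64 − 60 = 4.

4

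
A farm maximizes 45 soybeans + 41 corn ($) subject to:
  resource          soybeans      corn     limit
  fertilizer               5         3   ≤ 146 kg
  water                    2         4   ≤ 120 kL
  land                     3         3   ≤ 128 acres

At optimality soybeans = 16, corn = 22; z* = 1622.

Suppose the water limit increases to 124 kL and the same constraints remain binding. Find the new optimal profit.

Binding: fertilizer and water. Non-binding: land (14 unused).
By complementary slackness, y = 0 for the non-binding constraint.
From A_Bᵀ y = c: 5·y_fertilizer + 2·y_water = 45; 3·y_fertilizer + 4·y_water = 41.
This yields shadow prices y_fertilizer = 7, y_water = 5.
Δz = y_water·Δb = 5 × (4) = 20, so new z* = 1622 + 20 = 1642.

1642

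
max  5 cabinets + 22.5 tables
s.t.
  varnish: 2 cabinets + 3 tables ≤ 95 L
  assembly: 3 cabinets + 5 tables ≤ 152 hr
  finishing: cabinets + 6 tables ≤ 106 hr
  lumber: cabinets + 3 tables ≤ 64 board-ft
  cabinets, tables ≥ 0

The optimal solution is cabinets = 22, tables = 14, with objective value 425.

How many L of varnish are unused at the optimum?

9

varnish used = 2·22 + 3·14 = 86; slack = 95 − 86 = 9.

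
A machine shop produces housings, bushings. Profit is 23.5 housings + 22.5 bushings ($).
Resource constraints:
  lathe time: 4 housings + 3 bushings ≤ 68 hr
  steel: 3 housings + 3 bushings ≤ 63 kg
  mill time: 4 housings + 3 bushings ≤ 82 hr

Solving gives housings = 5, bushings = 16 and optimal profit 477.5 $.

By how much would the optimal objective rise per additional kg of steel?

6.5

Binding: lathe time and steel. Non-binding: mill time (14 unused).
Since mill time is not tight, its dual is 0.
From A_Bᵀ y = c: 4·y_lathe time + 3·y_steel = 23.5; 3·y_lathe time + 3·y_steel = 22.5.
→ y_lathe time = 1 and y_steel = 6.5.
Shadow price of steel = 6.5.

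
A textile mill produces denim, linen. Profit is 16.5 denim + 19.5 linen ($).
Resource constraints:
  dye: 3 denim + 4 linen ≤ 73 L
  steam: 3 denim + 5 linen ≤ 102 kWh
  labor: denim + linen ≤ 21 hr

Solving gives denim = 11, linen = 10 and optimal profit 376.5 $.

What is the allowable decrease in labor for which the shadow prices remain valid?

Binding constraints: dye, labor. The basis is B = [[3,4],[1,1]] with det -1.
Per unit decrease in labor, x* moves by d = (-4, 3).
The basis stays optimal until denim reaches 0; allowable decrease = 2.75 hr.

2.75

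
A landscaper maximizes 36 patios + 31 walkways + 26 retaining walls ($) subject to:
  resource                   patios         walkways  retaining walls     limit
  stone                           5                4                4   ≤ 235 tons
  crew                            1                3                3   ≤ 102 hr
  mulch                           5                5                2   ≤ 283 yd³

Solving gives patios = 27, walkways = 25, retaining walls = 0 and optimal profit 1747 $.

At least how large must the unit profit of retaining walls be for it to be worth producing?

Binding: stone and crew. Non-binding: mulch (23 unused).
Slack constraints have shadow price 0 (complementary slackness).
Dual feasibility on the basic columns requires 5·y_stone + 1·y_crew = 36, 4·y_stone + 3·y_crew = 31.
Solving: y_stone = 7, y_crew = 1.
retaining walls enters the basis when its profit ≥ yᵀa₃ = 7·4 + 1·3 = 31.

31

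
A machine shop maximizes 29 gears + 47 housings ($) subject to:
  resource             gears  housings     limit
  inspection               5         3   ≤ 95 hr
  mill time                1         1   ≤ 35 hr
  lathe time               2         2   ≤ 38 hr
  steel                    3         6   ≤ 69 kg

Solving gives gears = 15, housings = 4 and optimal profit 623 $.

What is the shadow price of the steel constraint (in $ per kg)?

6

Binding: lathe time and steel. Non-binding: inspection (8 unused), mill time (16 unused).
Slack constraints have shadow price 0 (complementary slackness).
From A_Bᵀ y = c: 2·y_lathe time + 3·y_steel = 29; 2·y_lathe time + 6·y_steel = 47.
This yields shadow prices y_lathe time = 5.5, y_steel = 6.
Shadow price of steel = 6.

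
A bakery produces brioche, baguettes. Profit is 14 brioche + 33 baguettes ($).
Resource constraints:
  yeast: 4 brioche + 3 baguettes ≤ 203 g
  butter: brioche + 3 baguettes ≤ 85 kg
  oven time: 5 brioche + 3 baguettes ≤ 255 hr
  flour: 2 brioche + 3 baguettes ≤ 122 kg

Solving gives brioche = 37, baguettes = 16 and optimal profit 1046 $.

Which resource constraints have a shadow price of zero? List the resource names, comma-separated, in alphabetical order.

yeast: 196/203 (slack 7)
butter: 85/85 (binding)
oven time: 233/255 (slack 22)
flour: 122/122 (binding)
By complementary slackness, a constraint with positive slack has shadow price 0 → oven time, yeast.

oven time, yeast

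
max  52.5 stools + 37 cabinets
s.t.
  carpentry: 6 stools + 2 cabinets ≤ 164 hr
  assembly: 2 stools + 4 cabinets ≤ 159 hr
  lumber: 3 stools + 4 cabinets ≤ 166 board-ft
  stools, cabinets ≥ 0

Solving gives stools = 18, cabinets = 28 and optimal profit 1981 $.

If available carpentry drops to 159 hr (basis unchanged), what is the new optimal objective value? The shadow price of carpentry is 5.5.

Δb = -5, so new z* = 1981 + (5.5)·(-5) = 1981 − 27.5 = 1953.5.

1953.5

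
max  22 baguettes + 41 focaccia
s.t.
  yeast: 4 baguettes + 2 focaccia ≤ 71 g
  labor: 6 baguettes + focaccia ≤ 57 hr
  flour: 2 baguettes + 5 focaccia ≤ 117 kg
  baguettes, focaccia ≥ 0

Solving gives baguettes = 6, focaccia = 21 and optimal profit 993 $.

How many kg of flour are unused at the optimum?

0

flour used = 2·6 + 5·21 = 117; slack = 117 − 117 = 0.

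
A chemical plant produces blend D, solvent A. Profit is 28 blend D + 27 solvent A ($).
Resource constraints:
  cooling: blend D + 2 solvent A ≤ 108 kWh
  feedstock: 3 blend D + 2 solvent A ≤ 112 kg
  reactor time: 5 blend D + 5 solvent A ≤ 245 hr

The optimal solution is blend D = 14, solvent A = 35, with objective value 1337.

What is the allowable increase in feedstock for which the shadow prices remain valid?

35

Binding constraints: feedstock, reactor time. The basis is B = [[3,2],[5,5]] with det 5.
Per unit increase in feedstock, x* moves by d = (1, -1).
The basis stays optimal until solvent A reaches 0; allowable increase = 35 kg.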